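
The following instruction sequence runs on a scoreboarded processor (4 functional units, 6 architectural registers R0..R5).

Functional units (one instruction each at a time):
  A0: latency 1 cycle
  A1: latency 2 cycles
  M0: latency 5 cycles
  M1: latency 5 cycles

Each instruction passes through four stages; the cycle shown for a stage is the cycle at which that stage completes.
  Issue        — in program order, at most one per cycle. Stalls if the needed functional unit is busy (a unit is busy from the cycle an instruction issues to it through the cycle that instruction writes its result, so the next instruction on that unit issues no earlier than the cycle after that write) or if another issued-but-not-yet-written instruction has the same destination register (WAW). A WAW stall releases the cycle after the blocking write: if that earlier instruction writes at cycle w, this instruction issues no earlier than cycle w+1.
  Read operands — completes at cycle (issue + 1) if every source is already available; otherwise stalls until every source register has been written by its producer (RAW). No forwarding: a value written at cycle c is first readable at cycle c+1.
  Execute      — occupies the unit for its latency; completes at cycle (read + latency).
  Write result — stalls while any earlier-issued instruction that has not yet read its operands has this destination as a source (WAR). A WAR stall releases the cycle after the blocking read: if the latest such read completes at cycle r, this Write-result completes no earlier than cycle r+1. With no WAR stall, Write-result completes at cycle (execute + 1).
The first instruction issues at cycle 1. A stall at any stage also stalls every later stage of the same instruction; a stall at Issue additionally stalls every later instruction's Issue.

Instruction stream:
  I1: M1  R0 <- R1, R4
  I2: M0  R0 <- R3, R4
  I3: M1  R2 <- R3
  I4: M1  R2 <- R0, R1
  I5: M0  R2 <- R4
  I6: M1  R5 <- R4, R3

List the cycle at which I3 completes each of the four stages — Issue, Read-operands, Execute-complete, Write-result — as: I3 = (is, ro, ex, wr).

[1] issue I1 (M1)
[2] I1 read-ops
[7] I1 finished on M1
[8] I1→R0
[9] issue I2 (M0)
[10] I2 read-ops · issue I3 (M1)
[11] I3 read-ops
[15] I2 finished on M0
[16] I2→R0 · I3 finished on M1
[17] I3→R2
[18] issue I4 (M1)
[19] I4 read-ops
[24] I4 finished on M1
[25] I4→R2
[26] issue I5 (M0)
[27] I5 read-ops · issue I6 (M1)
[28] I6 read-ops
[32] I5 finished on M0
[33] I5→R2 · I6 finished on M1
[34] I6→R5

I3 = (10, 11, 16, 17)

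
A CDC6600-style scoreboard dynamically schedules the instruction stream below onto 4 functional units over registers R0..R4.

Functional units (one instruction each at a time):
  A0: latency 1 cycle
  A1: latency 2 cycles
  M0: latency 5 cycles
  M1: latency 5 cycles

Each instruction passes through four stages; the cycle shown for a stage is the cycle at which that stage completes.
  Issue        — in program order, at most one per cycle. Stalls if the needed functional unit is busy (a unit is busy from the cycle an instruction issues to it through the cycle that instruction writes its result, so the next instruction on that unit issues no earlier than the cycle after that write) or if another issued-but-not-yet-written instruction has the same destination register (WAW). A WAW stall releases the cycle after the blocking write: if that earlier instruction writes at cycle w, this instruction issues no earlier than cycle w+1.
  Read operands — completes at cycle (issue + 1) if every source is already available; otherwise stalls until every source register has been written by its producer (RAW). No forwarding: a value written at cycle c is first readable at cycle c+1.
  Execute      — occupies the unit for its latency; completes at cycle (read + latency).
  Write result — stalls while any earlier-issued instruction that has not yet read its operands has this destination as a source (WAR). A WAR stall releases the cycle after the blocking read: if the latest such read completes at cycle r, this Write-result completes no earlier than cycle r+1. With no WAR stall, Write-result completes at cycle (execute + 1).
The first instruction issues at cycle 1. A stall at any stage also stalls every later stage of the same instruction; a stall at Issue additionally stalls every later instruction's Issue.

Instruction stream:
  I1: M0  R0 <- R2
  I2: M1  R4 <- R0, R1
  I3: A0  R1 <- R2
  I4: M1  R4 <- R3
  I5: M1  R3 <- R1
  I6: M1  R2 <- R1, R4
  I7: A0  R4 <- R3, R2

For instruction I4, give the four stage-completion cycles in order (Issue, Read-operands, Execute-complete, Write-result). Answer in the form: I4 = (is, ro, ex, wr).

I4 = (16, 17, 22, 23)

c1: I1 dispatched to M0
c2: I1 operands ready | I2 dispatched to M1
c3: I3 dispatched to A0
c4: I3 operands ready
c5: I3 complete
c7: I1 complete
c8: R0←I1
c9: I2 operands ready
c10: R1←I3
c14: I2 complete
c15: R4←I2
c16: I4 dispatched to M1
c17: I4 operands ready
c22: I4 complete
c23: R4←I4
c24: I5 dispatched to M1
c25: I5 operands ready
c30: I5 complete
c31: R3←I5
c32: I6 dispatched to M1
c33: I6 operands ready | I7 dispatched to A0
c38: I6 complete
c39: R2←I6
c40: I7 operands ready
c41: I7 complete
c42: R4←I7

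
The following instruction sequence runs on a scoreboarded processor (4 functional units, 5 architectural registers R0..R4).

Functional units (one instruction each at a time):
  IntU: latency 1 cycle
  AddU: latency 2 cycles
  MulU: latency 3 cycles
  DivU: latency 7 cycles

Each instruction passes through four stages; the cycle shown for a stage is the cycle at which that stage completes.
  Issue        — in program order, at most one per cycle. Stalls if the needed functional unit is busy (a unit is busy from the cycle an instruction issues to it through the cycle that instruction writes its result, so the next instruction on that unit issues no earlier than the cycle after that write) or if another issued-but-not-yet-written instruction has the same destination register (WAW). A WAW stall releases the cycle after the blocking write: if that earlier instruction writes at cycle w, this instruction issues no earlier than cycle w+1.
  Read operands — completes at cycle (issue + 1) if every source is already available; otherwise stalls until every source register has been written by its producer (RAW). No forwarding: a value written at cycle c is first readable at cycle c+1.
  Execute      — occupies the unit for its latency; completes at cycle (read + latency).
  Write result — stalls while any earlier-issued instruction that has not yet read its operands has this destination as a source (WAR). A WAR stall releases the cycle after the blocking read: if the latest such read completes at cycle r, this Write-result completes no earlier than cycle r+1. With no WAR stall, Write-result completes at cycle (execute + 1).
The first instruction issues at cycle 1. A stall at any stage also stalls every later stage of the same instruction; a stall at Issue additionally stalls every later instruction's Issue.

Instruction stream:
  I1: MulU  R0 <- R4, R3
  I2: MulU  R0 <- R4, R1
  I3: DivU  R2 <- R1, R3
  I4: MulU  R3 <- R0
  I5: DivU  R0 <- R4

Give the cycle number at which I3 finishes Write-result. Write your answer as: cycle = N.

cycle = 17

cycle 1: I1→MulU
cycle 2: I1 RO
cycle 5: I1 EX
cycle 6: I1 WR R0
cycle 7: I2→MulU
cycle 8: I2 RO · I3→DivU
cycle 9: I3 RO
cycle 11: I2 EX
cycle 12: I2 WR R0
cycle 13: I4→MulU
cycle 14: I4 RO
cycle 16: I3 EX
cycle 17: I3 WR R2 · I4 EX
cycle 18: I4 WR R3 · I5→DivU
cycle 19: I5 RO
cycle 26: I5 EX
cycle 27: I5 WR R0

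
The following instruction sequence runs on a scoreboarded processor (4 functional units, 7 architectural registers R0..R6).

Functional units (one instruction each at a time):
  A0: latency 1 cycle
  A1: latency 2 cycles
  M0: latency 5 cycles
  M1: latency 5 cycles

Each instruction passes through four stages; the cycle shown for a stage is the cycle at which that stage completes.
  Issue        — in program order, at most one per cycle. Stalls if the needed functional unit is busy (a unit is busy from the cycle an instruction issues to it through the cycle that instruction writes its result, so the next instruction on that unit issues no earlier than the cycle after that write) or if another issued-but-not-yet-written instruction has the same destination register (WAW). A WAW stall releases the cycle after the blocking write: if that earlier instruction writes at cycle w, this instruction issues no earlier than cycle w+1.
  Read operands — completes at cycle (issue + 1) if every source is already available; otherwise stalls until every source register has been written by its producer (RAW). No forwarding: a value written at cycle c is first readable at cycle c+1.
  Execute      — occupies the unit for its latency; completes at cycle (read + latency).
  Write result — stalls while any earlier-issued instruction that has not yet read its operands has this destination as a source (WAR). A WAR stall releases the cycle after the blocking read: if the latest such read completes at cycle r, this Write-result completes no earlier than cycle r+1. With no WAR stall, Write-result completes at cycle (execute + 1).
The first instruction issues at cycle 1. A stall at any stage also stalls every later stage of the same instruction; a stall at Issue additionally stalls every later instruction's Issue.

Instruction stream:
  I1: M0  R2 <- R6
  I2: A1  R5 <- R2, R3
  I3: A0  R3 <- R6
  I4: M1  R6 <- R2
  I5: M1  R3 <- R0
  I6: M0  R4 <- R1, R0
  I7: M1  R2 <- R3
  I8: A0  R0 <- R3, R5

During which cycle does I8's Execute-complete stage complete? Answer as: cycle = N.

I1: IS=1 RO=2 EX=7 WR=8
I2: IS=2 RO=9 EX=11 WR=12  [RAW R2: wait I1 write@8]
I3: IS=3 RO=4 EX=5 WR=10  [WAR R3: wait I2 read@9]
I4: IS=4 RO=9 EX=14 WR=15  [RAW R2: wait I1 write@8]
I5: IS=16 RO=17 EX=22 WR=23  [struct: M1 busy until I4 writes@15]
I6: IS=17 RO=18 EX=23 WR=24
I7: IS=24 RO=25 EX=30 WR=31  [struct: M1 busy until I5 writes@23]
I8: IS=25 RO=26 EX=27 WR=28

cycle = 27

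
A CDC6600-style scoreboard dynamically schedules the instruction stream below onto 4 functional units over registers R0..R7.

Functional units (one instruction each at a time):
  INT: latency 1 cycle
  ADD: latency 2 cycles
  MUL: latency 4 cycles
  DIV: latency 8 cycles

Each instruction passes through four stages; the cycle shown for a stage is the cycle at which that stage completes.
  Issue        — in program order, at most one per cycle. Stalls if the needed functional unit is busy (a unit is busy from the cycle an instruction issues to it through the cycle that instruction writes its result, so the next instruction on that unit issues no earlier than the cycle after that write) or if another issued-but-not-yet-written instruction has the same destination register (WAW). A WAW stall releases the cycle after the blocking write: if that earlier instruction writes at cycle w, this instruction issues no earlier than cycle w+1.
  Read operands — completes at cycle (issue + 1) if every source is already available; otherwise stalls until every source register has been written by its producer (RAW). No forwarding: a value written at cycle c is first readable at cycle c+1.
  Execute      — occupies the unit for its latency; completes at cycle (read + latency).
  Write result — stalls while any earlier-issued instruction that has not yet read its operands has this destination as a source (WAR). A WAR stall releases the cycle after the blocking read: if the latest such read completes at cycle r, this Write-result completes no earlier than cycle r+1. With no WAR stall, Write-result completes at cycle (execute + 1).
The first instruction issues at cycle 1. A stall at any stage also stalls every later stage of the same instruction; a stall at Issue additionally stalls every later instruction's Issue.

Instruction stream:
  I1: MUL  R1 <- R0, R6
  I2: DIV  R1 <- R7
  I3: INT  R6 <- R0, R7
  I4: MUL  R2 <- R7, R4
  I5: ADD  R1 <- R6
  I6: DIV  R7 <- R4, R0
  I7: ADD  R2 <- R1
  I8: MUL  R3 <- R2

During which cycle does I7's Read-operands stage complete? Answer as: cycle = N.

cycle = 25

t=1  I1 dispatched to MUL
t=2  I1 operands ready
t=6  I1 complete
t=7  R1←I1
t=8  I2 dispatched to DIV
t=9  I2 operands ready; I3 dispatched to INT
t=10  I3 operands ready; I4 dispatched to MUL
t=11  I3 complete; I4 operands ready
t=12  R6←I3
t=15  I4 complete
t=16  R2←I4
t=17  I2 complete
t=18  R1←I2
t=19  I5 dispatched to ADD
t=20  I5 operands ready; I6 dispatched to DIV
t=21  I6 operands ready
t=22  I5 complete
t=23  R1←I5
t=24  I7 dispatched to ADD
t=25  I7 operands ready; I8 dispatched to MUL
t=27  I7 complete
t=28  R2←I7
t=29  I6 complete; I8 operands ready
t=30  R7←I6
t=33  I8 complete
t=34  R3←I8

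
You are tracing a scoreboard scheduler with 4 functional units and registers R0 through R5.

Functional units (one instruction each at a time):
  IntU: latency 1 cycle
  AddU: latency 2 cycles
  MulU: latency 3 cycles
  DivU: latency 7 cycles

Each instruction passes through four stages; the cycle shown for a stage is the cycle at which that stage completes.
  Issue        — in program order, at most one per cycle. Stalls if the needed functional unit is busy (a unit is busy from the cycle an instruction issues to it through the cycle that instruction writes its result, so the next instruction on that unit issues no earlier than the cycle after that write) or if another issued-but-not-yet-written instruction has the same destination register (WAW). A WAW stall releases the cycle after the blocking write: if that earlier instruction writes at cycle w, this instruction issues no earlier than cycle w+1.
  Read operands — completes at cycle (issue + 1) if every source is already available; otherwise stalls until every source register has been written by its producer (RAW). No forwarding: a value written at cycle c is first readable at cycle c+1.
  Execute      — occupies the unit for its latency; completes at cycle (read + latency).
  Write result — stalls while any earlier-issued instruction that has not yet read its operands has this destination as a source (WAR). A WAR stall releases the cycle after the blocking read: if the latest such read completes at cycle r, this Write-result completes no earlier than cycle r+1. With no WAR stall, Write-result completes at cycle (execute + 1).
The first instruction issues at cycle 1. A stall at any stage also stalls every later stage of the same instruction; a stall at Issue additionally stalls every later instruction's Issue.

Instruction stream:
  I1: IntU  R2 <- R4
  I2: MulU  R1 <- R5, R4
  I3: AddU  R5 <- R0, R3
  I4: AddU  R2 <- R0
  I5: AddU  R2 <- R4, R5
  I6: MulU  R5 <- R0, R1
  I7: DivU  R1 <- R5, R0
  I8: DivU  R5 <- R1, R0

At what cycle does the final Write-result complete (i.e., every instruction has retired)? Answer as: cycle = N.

cycle = 38

1) issue 1, read 2, done 3, write 4
2) issue 2, read 3, done 6, write 7
3) issue 3, read 4, done 6, write 7
4) issue 8, read 9, done 11, write 12  <struct: AddU busy until I3 writes@7>
5) issue 13, read 14, done 16, write 17  <struct: AddU busy until I4 writes@12>
6) issue 14, read 15, done 18, write 19
7) issue 15, read 20, done 27, write 28  <RAW R5: wait I6 write@19>
8) issue 29, read 30, done 37, write 38  <struct: DivU busy until I7 writes@28>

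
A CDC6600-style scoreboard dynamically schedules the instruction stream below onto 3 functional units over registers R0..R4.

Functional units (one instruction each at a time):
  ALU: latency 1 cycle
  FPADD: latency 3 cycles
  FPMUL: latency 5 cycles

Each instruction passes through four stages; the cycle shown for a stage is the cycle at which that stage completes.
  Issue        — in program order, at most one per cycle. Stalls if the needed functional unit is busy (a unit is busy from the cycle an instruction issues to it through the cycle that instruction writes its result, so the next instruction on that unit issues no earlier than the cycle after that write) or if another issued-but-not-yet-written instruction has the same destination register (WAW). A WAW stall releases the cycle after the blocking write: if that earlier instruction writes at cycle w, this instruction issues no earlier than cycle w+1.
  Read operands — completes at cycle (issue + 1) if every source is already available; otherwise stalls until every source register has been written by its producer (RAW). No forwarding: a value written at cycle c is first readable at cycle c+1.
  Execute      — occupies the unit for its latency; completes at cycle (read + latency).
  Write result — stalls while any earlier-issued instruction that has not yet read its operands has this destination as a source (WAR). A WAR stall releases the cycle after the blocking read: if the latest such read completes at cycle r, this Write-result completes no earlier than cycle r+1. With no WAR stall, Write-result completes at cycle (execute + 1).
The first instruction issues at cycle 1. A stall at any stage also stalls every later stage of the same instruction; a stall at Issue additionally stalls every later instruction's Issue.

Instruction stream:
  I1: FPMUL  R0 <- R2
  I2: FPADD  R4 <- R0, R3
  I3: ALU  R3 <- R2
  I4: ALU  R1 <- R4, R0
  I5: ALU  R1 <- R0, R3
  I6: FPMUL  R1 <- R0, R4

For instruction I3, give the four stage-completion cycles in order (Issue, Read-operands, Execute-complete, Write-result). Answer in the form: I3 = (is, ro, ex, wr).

I3 = (3, 4, 5, 10)

c1: I1 dispatched to FPMUL
c2: I1 operands ready, I2 dispatched to FPADD
c3: I3 dispatched to ALU
c4: I3 operands ready
c5: I3 complete
c7: I1 complete
c8: R0←I1
c9: I2 operands ready
c10: R3←I3
c11: I4 dispatched to ALU
c12: I2 complete
c13: R4←I2
c14: I4 operands ready
c15: I4 complete
c16: R1←I4
c17: I5 dispatched to ALU
c18: I5 operands ready
c19: I5 complete
c20: R1←I5
c21: I6 dispatched to FPMUL
c22: I6 operands ready
c27: I6 complete
c28: R1←I6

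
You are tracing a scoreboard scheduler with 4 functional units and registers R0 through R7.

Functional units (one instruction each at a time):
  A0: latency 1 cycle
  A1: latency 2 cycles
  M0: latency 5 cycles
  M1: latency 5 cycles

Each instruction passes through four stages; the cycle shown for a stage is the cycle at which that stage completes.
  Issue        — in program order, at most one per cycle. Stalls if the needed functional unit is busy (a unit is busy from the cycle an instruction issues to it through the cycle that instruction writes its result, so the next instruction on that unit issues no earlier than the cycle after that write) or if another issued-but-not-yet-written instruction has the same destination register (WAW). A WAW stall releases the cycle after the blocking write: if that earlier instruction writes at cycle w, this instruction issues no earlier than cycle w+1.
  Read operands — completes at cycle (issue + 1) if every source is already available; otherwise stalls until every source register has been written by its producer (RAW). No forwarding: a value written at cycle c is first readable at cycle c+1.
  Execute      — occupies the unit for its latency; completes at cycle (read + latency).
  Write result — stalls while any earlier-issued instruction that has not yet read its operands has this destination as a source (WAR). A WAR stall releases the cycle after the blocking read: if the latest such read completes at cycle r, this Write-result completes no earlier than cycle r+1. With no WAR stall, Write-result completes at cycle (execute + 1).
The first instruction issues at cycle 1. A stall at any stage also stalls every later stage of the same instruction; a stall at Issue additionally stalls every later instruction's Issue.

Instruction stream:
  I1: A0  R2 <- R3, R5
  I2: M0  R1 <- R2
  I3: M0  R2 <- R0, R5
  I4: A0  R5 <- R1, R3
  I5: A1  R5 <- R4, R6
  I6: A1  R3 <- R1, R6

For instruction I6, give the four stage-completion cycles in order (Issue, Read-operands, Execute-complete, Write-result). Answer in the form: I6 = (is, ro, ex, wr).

I6 = (22, 23, 25, 26)

[1] I1→A0
[2] I1 RO | I2→M0
[3] I1 EX
[4] I1 WR R2
[5] I2 RO
[10] I2 EX
[11] I2 WR R1
[12] I3→M0
[13] I3 RO | I4→A0
[14] I4 RO
[15] I4 EX
[16] I4 WR R5
[17] I5→A1
[18] I3 EX | I5 RO
[19] I3 WR R2
[20] I5 EX
[21] I5 WR R5
[22] I6→A1
[23] I6 RO
[25] I6 EX
[26] I6 WR R3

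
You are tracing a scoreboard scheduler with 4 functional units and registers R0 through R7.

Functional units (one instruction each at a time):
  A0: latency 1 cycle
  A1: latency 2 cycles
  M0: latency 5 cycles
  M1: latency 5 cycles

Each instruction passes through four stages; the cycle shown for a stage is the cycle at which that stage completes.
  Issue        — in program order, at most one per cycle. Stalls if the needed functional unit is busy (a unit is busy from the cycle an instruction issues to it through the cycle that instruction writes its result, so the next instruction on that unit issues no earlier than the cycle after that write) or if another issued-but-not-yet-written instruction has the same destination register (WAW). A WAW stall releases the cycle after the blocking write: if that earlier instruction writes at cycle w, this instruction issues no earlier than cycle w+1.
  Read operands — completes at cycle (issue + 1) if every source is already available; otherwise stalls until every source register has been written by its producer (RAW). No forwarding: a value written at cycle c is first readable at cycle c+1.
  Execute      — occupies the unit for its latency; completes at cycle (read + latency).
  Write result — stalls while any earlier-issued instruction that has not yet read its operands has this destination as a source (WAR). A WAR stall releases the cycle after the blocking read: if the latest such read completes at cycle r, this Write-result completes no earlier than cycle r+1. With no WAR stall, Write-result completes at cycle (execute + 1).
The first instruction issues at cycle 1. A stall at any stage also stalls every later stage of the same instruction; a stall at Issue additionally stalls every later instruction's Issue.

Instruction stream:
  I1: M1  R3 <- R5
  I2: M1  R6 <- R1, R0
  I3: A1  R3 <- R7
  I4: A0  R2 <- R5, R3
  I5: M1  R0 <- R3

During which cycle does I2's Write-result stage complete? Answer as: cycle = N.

cycle = 16

  I1 | 1 | 2 | 7 | 8
  I2 | 9 | 10 | 15 | 16   struct: M1 busy until I1 writes@8
  I3 | 10 | 11 | 13 | 14
  I4 | 11 | 15 | 16 | 17   RAW R3: wait I3 write@14
  I5 | 17 | 18 | 23 | 24   struct: M1 busy until I2 writes@16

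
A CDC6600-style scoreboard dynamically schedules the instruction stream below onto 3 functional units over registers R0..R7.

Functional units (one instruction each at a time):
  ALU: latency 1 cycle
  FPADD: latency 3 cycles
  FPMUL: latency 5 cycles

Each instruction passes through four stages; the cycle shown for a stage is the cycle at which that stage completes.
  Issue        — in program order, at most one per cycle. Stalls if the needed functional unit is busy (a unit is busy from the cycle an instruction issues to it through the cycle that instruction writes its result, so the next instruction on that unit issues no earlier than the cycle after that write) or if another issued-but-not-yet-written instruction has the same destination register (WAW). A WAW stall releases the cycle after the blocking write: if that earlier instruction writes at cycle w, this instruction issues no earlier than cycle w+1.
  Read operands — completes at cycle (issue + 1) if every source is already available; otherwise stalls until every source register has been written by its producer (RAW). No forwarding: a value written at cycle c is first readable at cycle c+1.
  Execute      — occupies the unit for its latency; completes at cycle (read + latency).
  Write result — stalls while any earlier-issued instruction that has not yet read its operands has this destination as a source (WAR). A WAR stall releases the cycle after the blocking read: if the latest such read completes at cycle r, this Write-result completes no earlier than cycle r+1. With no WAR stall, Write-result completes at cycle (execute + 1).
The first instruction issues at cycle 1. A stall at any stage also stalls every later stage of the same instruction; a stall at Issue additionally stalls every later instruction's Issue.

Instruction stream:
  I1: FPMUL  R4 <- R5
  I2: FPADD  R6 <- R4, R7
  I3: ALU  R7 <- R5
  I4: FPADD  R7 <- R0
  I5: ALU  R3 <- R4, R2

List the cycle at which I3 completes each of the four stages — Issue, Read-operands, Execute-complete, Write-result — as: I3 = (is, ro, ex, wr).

I1  is:1  ro:2  ex:7  wr:8
I2  is:2  ro:9  ex:12  wr:13  — RAW R4: wait I1 write@8
I3  is:3  ro:4  ex:5  wr:10  — WAR R7: wait I2 read@9
I4  is:14  ro:15  ex:18  wr:19  — struct: FPADD busy until I2 writes@13
I5  is:15  ro:16  ex:17  wr:18

I3 = (3, 4, 5, 10)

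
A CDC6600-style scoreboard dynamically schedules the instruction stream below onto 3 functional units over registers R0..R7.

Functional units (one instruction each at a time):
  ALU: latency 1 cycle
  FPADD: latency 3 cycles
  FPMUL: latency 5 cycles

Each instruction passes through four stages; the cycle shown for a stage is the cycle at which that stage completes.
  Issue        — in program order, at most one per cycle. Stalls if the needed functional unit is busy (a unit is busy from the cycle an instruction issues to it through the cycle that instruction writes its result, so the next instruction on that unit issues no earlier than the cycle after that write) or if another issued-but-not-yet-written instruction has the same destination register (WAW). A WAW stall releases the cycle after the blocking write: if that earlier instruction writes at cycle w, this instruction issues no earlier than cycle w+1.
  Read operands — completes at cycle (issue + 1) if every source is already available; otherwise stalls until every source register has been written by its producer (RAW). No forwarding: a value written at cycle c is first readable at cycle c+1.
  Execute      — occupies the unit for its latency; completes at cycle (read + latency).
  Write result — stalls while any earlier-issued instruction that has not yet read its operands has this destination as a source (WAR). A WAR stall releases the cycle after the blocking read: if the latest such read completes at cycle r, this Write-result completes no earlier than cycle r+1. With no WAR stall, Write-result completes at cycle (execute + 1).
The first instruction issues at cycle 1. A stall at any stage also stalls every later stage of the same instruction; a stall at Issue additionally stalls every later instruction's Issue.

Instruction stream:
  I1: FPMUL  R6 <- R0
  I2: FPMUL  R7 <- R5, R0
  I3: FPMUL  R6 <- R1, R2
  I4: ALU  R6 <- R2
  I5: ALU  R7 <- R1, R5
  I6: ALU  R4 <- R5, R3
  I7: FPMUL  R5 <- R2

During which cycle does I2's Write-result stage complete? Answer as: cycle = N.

[1] I1 dispatched to FPMUL
[2] I1 operands ready
[7] I1 complete
[8] R6←I1
[9] I2 dispatched to FPMUL
[10] I2 operands ready
[15] I2 complete
[16] R7←I2
[17] I3 dispatched to FPMUL
[18] I3 operands ready
[23] I3 complete
[24] R6←I3
[25] I4 dispatched to ALU
[26] I4 operands ready
[27] I4 complete
[28] R6←I4
[29] I5 dispatched to ALU
[30] I5 operands ready
[31] I5 complete
[32] R7←I5
[33] I6 dispatched to ALU
[34] I6 operands ready, I7 dispatched to FPMUL
[35] I6 complete, I7 operands ready
[36] R4←I6
[40] I7 complete
[41] R5←I7

cycle = 16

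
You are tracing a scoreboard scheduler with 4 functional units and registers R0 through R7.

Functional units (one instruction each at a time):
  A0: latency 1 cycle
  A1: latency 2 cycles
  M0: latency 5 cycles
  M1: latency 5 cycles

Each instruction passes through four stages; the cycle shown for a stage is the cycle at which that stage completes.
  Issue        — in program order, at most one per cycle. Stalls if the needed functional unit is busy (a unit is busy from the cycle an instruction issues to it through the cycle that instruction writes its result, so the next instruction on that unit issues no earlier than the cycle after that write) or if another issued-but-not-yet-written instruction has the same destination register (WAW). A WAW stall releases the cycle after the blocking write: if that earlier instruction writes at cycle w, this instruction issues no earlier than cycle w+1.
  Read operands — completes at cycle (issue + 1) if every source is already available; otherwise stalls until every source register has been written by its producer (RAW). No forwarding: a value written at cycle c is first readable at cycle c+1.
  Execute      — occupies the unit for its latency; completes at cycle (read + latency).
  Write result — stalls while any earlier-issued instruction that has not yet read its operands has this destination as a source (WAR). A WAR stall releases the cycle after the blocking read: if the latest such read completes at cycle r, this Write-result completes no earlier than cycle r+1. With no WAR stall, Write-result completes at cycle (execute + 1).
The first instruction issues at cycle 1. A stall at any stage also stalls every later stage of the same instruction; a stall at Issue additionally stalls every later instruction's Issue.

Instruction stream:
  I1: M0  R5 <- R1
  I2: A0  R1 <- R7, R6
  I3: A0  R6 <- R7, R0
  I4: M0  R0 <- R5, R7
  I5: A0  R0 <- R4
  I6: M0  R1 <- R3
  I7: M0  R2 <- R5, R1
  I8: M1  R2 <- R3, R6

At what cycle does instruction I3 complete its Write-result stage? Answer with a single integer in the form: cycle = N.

t=1  I1 issues→M0
t=2  I1 reads · I2 issues→A0
t=3  I2 reads
t=4  I2 exec-done
t=5  I2 writes R1
t=6  I3 issues→A0
t=7  I1 exec-done · I3 reads
t=8  I1 writes R5 · I3 exec-done
t=9  I3 writes R6 · I4 issues→M0
t=10  I4 reads
t=15  I4 exec-done
t=16  I4 writes R0
t=17  I5 issues→A0
t=18  I5 reads · I6 issues→M0
t=19  I5 exec-done · I6 reads
t=20  I5 writes R0
t=24  I6 exec-done
t=25  I6 writes R1
t=26  I7 issues→M0
t=27  I7 reads
t=32  I7 exec-done
t=33  I7 writes R2
t=34  I8 issues→M1
t=35  I8 reads
t=40  I8 exec-done
t=41  I8 writes R2

cycle = 9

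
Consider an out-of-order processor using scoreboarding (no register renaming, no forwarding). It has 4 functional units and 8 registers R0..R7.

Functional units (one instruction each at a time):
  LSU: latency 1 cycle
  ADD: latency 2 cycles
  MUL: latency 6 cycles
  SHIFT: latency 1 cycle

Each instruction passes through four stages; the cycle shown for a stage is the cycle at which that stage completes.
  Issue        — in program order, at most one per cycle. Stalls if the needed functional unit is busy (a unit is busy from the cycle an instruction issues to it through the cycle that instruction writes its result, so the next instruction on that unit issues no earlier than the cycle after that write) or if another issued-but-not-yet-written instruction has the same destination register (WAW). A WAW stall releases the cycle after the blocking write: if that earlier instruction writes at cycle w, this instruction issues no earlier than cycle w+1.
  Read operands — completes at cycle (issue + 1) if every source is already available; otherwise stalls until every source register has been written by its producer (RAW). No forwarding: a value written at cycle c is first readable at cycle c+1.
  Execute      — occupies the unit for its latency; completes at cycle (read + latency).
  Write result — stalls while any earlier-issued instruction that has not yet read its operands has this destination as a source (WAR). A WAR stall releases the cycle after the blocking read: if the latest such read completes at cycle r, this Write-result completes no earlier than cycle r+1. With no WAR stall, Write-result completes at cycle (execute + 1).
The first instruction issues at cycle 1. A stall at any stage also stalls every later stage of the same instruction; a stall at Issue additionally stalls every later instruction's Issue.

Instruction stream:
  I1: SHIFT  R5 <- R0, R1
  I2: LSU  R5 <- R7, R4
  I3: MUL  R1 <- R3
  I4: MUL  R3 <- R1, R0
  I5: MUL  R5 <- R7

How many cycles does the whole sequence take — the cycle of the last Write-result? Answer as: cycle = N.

cycle = 32

cycle 1: I1 issues→SHIFT
cycle 2: I1 reads
cycle 3: I1 exec-done
cycle 4: I1 writes R5
cycle 5: I2 issues→LSU
cycle 6: I2 reads · I3 issues→MUL
cycle 7: I2 exec-done · I3 reads
cycle 8: I2 writes R5
cycle 13: I3 exec-done
cycle 14: I3 writes R1
cycle 15: I4 issues→MUL
cycle 16: I4 reads
cycle 22: I4 exec-done
cycle 23: I4 writes R3
cycle 24: I5 issues→MUL
cycle 25: I5 reads
cycle 31: I5 exec-done
cycle 32: I5 writes R5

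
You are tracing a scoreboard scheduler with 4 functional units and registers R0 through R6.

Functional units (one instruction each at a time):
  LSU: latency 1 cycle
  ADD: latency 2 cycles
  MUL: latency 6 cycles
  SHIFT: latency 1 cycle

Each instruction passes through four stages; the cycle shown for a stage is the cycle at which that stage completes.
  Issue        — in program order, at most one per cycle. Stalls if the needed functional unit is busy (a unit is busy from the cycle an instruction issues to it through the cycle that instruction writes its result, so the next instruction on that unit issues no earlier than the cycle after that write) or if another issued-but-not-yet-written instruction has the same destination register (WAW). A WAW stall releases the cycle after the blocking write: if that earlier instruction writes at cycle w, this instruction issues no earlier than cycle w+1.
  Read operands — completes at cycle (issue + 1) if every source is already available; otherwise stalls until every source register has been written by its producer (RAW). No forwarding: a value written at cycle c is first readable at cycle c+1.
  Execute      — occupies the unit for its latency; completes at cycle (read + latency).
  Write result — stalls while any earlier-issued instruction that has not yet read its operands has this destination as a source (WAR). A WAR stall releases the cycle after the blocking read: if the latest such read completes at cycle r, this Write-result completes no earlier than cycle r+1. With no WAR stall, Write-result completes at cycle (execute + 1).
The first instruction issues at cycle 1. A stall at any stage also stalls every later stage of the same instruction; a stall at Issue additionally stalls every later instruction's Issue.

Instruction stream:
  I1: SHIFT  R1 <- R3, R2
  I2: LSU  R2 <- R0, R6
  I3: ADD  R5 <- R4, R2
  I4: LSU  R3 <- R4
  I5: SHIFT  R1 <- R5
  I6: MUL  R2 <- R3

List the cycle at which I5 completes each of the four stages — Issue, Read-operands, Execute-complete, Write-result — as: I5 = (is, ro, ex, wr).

I5 = (7, 10, 11, 12)

c1: I1 issues→SHIFT
c2: I1 reads; I2 issues→LSU
c3: I1 exec-done; I2 reads; I3 issues→ADD
c4: I1 writes R1; I2 exec-done
c5: I2 writes R2
c6: I3 reads; I4 issues→LSU
c7: I4 reads; I5 issues→SHIFT
c8: I3 exec-done; I4 exec-done; I6 issues→MUL
c9: I3 writes R5; I4 writes R3
c10: I5 reads; I6 reads
c11: I5 exec-done
c12: I5 writes R1
c16: I6 exec-done
c17: I6 writes R2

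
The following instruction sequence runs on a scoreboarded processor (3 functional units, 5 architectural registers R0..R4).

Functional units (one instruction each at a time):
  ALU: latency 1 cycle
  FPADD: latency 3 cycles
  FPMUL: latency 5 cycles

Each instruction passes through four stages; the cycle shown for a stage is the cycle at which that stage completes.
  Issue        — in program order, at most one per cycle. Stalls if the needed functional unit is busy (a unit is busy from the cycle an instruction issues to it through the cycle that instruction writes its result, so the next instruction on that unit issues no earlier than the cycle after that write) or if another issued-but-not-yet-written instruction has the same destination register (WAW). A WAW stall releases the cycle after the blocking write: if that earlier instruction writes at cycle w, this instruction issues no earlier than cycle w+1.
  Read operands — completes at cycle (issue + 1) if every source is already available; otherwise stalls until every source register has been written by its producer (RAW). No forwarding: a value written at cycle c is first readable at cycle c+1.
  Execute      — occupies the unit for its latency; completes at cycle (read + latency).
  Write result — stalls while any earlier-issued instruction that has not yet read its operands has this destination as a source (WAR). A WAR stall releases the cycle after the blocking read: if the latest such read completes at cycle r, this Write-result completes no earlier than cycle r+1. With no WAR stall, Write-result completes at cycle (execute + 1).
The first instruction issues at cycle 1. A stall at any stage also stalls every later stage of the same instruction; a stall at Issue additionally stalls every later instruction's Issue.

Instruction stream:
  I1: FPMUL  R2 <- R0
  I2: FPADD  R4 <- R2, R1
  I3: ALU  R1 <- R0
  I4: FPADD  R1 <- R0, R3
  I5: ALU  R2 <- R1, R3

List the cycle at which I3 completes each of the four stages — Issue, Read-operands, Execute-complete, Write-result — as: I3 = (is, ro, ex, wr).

[1] I1→FPMUL
[2] I1 RO | I2→FPADD
[3] I3→ALU
[4] I3 RO
[5] I3 EX
[7] I1 EX
[8] I1 WR R2
[9] I2 RO
[10] I3 WR R1
[12] I2 EX
[13] I2 WR R4
[14] I4→FPADD
[15] I4 RO | I5→ALU
[18] I4 EX
[19] I4 WR R1
[20] I5 RO
[21] I5 EX
[22] I5 WR R2

I3 = (3, 4, 5, 10)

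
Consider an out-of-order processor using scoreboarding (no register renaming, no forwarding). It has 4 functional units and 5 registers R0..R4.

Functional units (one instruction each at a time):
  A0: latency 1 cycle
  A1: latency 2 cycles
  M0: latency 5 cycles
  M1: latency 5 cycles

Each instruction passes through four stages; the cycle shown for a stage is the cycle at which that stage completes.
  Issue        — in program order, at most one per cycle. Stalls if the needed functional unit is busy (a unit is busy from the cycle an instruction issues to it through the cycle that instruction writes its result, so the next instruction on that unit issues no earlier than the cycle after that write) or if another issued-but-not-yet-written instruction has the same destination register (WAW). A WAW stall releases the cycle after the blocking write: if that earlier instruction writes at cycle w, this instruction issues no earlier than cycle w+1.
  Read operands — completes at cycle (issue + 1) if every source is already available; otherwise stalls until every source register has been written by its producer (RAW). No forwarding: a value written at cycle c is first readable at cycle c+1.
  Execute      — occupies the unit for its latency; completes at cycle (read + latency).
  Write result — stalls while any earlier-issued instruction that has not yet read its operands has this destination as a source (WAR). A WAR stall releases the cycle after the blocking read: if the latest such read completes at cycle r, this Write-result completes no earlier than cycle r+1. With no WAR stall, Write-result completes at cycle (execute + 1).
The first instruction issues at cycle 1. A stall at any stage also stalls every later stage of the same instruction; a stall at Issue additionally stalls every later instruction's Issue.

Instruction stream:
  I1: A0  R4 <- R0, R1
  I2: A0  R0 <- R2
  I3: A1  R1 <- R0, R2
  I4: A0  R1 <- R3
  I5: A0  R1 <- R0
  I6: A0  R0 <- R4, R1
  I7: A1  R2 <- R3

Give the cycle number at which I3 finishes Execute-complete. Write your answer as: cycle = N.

cycle = 11

  I1 | 1 | 2 | 3 | 4
  I2 | 5 | 6 | 7 | 8   struct: A0 busy until I1 writes@4
  I3 | 6 | 9 | 11 | 12   RAW R0: wait I2 write@8
  I4 | 13 | 14 | 15 | 16   WAW R1: wait I3 write@12
  I5 | 17 | 18 | 19 | 20   struct: A0 busy until I4 writes@16
  I6 | 21 | 22 | 23 | 24   struct: A0 busy until I5 writes@20
  I7 | 22 | 23 | 25 | 26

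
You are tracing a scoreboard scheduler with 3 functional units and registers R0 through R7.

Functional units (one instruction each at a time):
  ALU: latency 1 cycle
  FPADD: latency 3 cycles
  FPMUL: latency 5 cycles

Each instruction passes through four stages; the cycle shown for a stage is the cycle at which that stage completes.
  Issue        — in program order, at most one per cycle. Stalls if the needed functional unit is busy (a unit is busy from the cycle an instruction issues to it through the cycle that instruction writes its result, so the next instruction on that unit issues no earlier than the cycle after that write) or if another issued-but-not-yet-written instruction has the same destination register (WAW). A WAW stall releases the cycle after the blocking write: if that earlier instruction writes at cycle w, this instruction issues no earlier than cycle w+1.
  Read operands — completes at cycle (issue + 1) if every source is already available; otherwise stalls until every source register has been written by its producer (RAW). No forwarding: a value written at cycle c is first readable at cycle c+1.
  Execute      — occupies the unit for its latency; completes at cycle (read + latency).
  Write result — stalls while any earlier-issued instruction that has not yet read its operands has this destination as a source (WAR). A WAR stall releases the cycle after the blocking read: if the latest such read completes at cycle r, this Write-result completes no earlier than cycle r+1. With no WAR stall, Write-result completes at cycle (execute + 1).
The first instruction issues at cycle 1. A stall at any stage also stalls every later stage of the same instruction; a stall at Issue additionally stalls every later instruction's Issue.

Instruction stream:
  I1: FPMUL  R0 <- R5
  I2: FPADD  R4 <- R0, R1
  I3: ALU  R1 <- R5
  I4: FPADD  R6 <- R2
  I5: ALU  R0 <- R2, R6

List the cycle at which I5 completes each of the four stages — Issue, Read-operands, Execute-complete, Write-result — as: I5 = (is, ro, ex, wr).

c1: issue I1 (FPMUL)
c2: I1 read-ops; issue I2 (FPADD)
c3: issue I3 (ALU)
c4: I3 read-ops
c5: I3 finished on ALU
c7: I1 finished on FPMUL
c8: I1→R0
c9: I2 read-ops
c10: I3→R1
c12: I2 finished on FPADD
c13: I2→R4
c14: issue I4 (FPADD)
c15: I4 read-ops; issue I5 (ALU)
c18: I4 finished on FPADD
c19: I4→R6
c20: I5 read-ops
c21: I5 finished on ALU
c22: I5→R0

I5 = (15, 20, 21, 22)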